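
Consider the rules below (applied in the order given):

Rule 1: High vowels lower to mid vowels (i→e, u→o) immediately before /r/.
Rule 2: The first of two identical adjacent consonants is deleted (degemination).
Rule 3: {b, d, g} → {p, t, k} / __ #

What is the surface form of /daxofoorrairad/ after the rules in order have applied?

daxofooraerat

Rule 1 (pre-rhotic lowering): /i/ is a high vowel immediately before /r/, so it lowers to [e]. /daxofoorrairad/ → daxofoorraerad.
Rule 2 (degemination): /rr/ is a geminate; the first /r/ deletes. /daxofoorraerad/ → daxofooraerad.
Rule 3 (final devoicing): /d/ is a voiced stop in word-final position, so it devoices to [t]. /daxofooraerad/ → daxofooraerat.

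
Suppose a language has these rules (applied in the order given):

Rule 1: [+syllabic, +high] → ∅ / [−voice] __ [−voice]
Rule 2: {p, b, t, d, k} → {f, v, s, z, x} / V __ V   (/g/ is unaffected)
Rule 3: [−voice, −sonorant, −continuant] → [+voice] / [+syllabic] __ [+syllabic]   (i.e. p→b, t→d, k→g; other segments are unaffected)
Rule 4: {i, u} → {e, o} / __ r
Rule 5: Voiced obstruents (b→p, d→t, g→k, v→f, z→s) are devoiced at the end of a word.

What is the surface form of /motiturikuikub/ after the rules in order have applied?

Rule 1 (high vowel syncope): /i/ is a high vowel flanked by voiceless consonants /t/ and /t/, so it deletes. /motiturikuikub/ → motturikuikub.
Rule 2 (intervocalic spirantization): /k/ is a stop between vowels /i/ and /u/, so it spirantizes to the fricative [x]. /k/ is a stop between vowels /i/ and /u/, so it spirantizes to the fricative [x]. /motturikuikub/ → motturixuixub.
Rule 3 (intervocalic voicing): no segment meets the environment; /motturixuixub/ is unchanged.
Rule 4 (pre-rhotic lowering): /u/ is a high vowel immediately before /r/, so it lowers to [o]. /motturixuixub/ → mottorixuixub.
Rule 5 (final devoicing): /b/ is a voiced obstruent in word-final position, so it devoices to [p]. /mottorixuixub/ → mottorixuixup.

mottorixuixup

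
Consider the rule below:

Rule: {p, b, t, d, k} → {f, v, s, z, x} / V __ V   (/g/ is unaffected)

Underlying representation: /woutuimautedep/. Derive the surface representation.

Scanning /woutuimautedep/: /t/ is a stop between vowels /u/ and /u/, so it spirantizes to the fricative [s]; /t/ is a stop between vowels /u/ and /e/, so it spirantizes to the fricative [s]; /d/ is a stop between vowels /e/ and /e/, so it spirantizes to the fricative [z]; /p/ at position 14 is not in the conditioning environment.
Result: [wousuimausezep].

wousuimausezep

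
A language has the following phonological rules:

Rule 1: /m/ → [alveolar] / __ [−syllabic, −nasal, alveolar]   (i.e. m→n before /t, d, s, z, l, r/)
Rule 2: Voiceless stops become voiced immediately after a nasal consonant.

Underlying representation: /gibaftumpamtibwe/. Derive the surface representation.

gibaftumbandibwe

Rule 1 (nasal place assimilation): /m/ precedes the alveolar consonant /t/, so it assimilates in place to [n]. /gibaftumpamtibwe/ → gibaftumpantibwe.
Rule 2 (post-nasal voicing): /p/ is a voiceless stop immediately after the nasal /m/, so it voices to [b]. /t/ is a voiceless stop immediately after the nasal /n/, so it voices to [d]. /gibaftumpantibwe/ → gibaftumbandibwe.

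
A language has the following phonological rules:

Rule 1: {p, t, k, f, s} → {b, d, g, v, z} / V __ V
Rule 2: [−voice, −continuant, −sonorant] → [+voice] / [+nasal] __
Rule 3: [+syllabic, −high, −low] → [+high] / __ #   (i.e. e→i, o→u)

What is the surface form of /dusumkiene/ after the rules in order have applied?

Rule 1 (intervocalic voicing): /s/ is a voiceless obstruent between vowels /u/ and /u/, so it voices to [z]. /dusumkiene/ → duzumkiene.
Rule 2 (post-nasal voicing): /k/ is a voiceless stop immediately after the nasal /m/, so it voices to [g]. /duzumkiene/ → duzumgiene.
Rule 3 (final vowel raising): /e/ is a mid vowel in word-final position, so it raises to [i]. /duzumgiene/ → duzumgieni.

duzumgieni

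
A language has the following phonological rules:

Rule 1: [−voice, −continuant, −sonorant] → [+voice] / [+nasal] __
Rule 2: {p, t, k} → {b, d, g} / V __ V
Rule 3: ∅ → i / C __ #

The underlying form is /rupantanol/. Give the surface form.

rubandanoli

Rule 1 (post-nasal voicing): /t/ is a voiceless stop immediately after the nasal /n/, so it voices to [d]. /rupantanol/ → rupandanol.
Rule 2 (intervocalic voicing): /p/ is a voiceless stop between vowels /u/ and /a/, so it voices to [b]. /rupandanol/ → rubandanol.
Rule 3 (final i-epenthesis): the form ends in the consonant /l/, so [i] is inserted word-finally. /rubandanol/ → rubandanoli.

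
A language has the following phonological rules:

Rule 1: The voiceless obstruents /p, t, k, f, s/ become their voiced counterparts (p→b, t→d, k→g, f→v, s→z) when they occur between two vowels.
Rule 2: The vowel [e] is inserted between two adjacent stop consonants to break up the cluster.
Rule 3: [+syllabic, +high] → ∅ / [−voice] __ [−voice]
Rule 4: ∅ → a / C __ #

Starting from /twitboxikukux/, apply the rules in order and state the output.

Rule 1 (intervocalic voicing): /k/ is a voiceless obstruent between vowels /i/ and /u/, so it voices to [g]. /k/ is a voiceless obstruent between vowels /u/ and /u/, so it voices to [g]. /twitboxikukux/ → twitboxigugux.
Rule 2 (stop-cluster e-epenthesis): /t/ and /b/ form a stop–stop cluster, so [e] is inserted between them. /twitboxigugux/ → twiteboxigugux.
Rule 3 (high vowel syncope): no segment meets the environment; /twiteboxigugux/ is unchanged.
Rule 4 (final a-epenthesis): the form ends in the consonant /x/, so [a] is inserted word-finally. /twiteboxigugux/ → twiteboxiguguxa.

twiteboxiguguxa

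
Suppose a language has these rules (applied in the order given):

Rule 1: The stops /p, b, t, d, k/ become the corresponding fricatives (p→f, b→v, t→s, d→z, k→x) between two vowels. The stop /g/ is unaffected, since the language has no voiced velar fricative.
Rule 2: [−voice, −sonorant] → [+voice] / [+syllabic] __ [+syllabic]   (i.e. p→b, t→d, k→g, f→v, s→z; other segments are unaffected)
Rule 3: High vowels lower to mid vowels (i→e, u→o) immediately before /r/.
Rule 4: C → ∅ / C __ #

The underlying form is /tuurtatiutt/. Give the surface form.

Rule 1 (intervocalic spirantization): /t/ is a stop between vowels /a/ and /i/, so it spirantizes to the fricative [s]. /tuurtatiutt/ → tuurtasiutt.
Rule 2 (intervocalic voicing): /s/ is a voiceless obstruent between vowels /a/ and /i/, so it voices to [z]. /tuurtasiutt/ → tuurtaziutt.
Rule 3 (pre-rhotic lowering): /u/ is a high vowel immediately before /r/, so it lowers to [o]. /tuurtaziutt/ → tuortaziutt.
Rule 4 (final cluster simplification): /t/ is the second consonant of a word-final cluster /tt/, so it deletes. /tuortaziutt/ → tuortaziut.

tuortaziut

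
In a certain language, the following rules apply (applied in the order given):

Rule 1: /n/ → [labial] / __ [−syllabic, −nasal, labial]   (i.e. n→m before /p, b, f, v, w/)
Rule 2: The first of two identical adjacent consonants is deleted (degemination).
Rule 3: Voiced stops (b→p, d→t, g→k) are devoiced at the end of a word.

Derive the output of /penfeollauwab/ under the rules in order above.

pemfeolauwap

Rule 1 (nasal place assimilation): /n/ precedes the labial consonant /f/, so it assimilates in place to [m]. /penfeollauwab/ → pemfeollauwab.
Rule 2 (degemination): /ll/ is a geminate; the first /l/ deletes. /pemfeollauwab/ → pemfeolauwab.
Rule 3 (final devoicing): /b/ is a voiced stop in word-final position, so it devoices to [p]. /pemfeolauwab/ → pemfeolauwap.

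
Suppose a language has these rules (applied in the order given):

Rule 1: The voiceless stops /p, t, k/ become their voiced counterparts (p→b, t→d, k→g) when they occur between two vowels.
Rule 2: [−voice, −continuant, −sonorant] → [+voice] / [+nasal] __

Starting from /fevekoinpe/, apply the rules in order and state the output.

fevegoinbe

Rule 1 (intervocalic voicing): /k/ is a voiceless stop between vowels /e/ and /o/, so it voices to [g]. /fevekoinpe/ → fevegoinpe.
Rule 2 (post-nasal voicing): /p/ is a voiceless stop immediately after the nasal /n/, so it voices to [b]. /fevegoinpe/ → fevegoinbe.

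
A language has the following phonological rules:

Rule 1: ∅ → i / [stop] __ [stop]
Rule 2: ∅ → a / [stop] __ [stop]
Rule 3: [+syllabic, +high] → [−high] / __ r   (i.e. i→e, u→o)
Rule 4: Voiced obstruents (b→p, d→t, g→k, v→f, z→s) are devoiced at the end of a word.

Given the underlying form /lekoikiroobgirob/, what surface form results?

lekoikeroobigerop

Rule 1 (stop-cluster i-epenthesis): /b/ and /g/ form a stop–stop cluster, so [i] is inserted between them. /lekoikiroobgirob/ → lekoikiroobigirob.
Rule 2 (stop-cluster a-epenthesis): no segment meets the environment; /lekoikiroobigirob/ is unchanged.
Rule 3 (pre-rhotic lowering): /i/ is a high vowel immediately before /r/, so it lowers to [e]. /i/ is a high vowel immediately before /r/, so it lowers to [e]. /lekoikiroobigirob/ → lekoikeroobigerob.
Rule 4 (final devoicing): /b/ is a voiced obstruent in word-final position, so it devoices to [p]. /lekoikeroobigerob/ → lekoikeroobigerop.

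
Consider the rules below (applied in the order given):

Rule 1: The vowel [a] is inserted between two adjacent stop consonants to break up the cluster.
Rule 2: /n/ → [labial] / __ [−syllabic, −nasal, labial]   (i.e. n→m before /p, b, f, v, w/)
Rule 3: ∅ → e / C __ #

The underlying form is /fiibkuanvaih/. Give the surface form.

fiibakuamvaihe

Rule 1 (stop-cluster a-epenthesis): /b/ and /k/ form a stop–stop cluster, so [a] is inserted between them. /fiibkuanvaih/ → fiibakuanvaih.
Rule 2 (nasal place assimilation): /n/ precedes the labial consonant /v/, so it assimilates in place to [m]. /fiibakuanvaih/ → fiibakuamvaih.
Rule 3 (final e-epenthesis): the form ends in the consonant /h/, so [e] is inserted word-finally. /fiibakuamvaih/ → fiibakuamvaihe.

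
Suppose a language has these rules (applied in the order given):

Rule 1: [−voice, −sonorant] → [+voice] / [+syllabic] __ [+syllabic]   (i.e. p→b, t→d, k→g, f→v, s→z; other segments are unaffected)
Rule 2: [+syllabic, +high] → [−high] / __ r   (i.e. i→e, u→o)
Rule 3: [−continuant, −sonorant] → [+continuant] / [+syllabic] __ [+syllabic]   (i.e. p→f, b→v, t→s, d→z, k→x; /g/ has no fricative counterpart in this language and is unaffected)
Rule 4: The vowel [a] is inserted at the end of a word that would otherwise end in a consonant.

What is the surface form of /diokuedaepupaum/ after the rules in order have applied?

dioguezaevuvauma

Rule 1 (intervocalic voicing): /k/ is a voiceless obstruent between vowels /o/ and /u/, so it voices to [g]. /p/ is a voiceless obstruent between vowels /e/ and /u/, so it voices to [b]. /p/ is a voiceless obstruent between vowels /u/ and /a/, so it voices to [b]. /diokuedaepupaum/ → dioguedaebubaum.
Rule 2 (pre-rhotic lowering): no segment meets the environment; /dioguedaebubaum/ is unchanged.
Rule 3 (intervocalic spirantization): /d/ is a stop between vowels /e/ and /a/, so it spirantizes to the fricative [z]. /b/ is a stop between vowels /e/ and /u/, so it spirantizes to the fricative [v]. /b/ is a stop between vowels /u/ and /a/, so it spirantizes to the fricative [v]. /dioguedaebubaum/ → dioguezaevuvaum.
Rule 4 (final a-epenthesis): the form ends in the consonant /m/, so [a] is inserted word-finally. /dioguezaevuvaum/ → dioguezaevuvauma.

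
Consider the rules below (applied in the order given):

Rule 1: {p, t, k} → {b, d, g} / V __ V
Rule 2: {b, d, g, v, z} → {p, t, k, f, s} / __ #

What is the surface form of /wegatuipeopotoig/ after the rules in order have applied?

wegaduibeobodoik

Rule 1 (intervocalic voicing): /t/ is a voiceless stop between vowels /a/ and /u/, so it voices to [d]. /p/ is a voiceless stop between vowels /i/ and /e/, so it voices to [b]. /p/ is a voiceless stop between vowels /o/ and /o/, so it voices to [b]. /t/ is a voiceless stop between vowels /o/ and /o/, so it voices to [d]. /wegatuipeopotoig/ → wegaduibeobodoig.
Rule 2 (final devoicing): /g/ is a voiced obstruent in word-final position, so it devoices to [k]. /wegaduibeobodoig/ → wegaduibeobodoik.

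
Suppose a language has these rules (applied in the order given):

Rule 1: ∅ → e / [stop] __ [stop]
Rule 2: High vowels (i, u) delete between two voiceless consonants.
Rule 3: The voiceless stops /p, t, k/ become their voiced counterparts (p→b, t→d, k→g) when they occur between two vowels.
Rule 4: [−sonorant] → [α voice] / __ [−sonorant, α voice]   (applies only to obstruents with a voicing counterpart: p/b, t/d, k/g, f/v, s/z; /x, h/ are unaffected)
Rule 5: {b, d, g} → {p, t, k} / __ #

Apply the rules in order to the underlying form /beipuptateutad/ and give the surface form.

Rule 1 (stop-cluster e-epenthesis): /p/ and /t/ form a stop–stop cluster, so [e] is inserted between them. /beipuptateutad/ → beipupetateutad.
Rule 2 (high vowel syncope): /u/ is a high vowel flanked by voiceless consonants /p/ and /p/, so it deletes. /beipupetateutad/ → beippetateutad.
Rule 3 (intervocalic voicing): /t/ is a voiceless stop between vowels /e/ and /a/, so it voices to [d]. /t/ is a voiceless stop between vowels /a/ and /e/, so it voices to [d]. /t/ is a voiceless stop between vowels /u/ and /a/, so it voices to [d]. /beippetateutad/ → beippedadeudad.
Rule 4 (regressive voicing assimilation): no segment meets the environment; /beippedadeudad/ is unchanged.
Rule 5 (final devoicing): /d/ is a voiced stop in word-final position, so it devoices to [t]. /beippedadeudad/ → beippedadeudat.

beippedadeudat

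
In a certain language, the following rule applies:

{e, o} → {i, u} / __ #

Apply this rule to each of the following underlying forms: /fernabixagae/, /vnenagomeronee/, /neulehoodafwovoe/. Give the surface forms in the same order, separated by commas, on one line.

fernabixagai, vnenagomeronei, neulehoodafwovoi

/fernabixagae/: /e/ is a mid vowel in word-final position, so it raises to [i]. → [fernabixagai].
/vnenagomeronee/: /e/ is a mid vowel in word-final position, so it raises to [i]. → [vnenagomeronei].
/neulehoodafwovoe/: /e/ is a mid vowel in word-final position, so it raises to [i]. → [neulehoodafwovoi].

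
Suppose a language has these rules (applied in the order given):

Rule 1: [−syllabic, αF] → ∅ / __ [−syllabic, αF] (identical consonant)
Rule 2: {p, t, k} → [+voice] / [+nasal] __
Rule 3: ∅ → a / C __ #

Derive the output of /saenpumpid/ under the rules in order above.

saenbumbida

Rule 1 (degemination): no segment meets the environment; /saenpumpid/ is unchanged.
Rule 2 (post-nasal voicing): /p/ is a voiceless stop immediately after the nasal /n/, so it voices to [b]. /p/ is a voiceless stop immediately after the nasal /m/, so it voices to [b]. /saenpumpid/ → saenbumbid.
Rule 3 (final a-epenthesis): the form ends in the consonant /d/, so [a] is inserted word-finally. /saenbumbid/ → saenbumbida.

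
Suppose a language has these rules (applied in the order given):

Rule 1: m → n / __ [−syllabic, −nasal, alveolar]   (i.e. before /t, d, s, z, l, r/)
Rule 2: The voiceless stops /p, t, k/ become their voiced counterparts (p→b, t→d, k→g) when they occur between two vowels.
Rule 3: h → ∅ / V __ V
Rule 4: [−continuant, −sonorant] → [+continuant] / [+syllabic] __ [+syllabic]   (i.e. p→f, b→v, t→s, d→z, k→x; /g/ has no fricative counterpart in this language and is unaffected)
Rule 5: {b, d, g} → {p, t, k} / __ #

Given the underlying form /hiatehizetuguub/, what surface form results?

Rule 1 (nasal place assimilation): no segment meets the environment; /hiatehizetuguub/ is unchanged.
Rule 2 (intervocalic voicing): /t/ is a voiceless stop between vowels /a/ and /e/, so it voices to [d]. /t/ is a voiceless stop between vowels /e/ and /u/, so it voices to [d]. /hiatehizetuguub/ → hiadehizeduguub.
Rule 3 (intervocalic h-deletion): /h/ occurs between vowels /e/ and /i/, so it deletes. /hiadehizeduguub/ → hiadeizeduguub.
Rule 4 (intervocalic spirantization): /d/ is a stop between vowels /a/ and /e/, so it spirantizes to the fricative [z]. /d/ is a stop between vowels /e/ and /u/, so it spirantizes to the fricative [z]. /hiadeizeduguub/ → hiazeizezuguub.
Rule 5 (final devoicing): /b/ is a voiced stop in word-final position, so it devoices to [p]. /hiazeizezuguub/ → hiazeizezuguup.

hiazeizezuguup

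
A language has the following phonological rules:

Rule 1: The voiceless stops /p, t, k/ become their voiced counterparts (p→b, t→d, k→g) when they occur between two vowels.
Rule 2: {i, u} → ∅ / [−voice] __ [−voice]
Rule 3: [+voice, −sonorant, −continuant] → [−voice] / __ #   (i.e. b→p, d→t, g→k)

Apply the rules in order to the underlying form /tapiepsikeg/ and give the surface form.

tabiepsigek

Rule 1 (intervocalic voicing): /p/ is a voiceless stop between vowels /a/ and /i/, so it voices to [b]. /k/ is a voiceless stop between vowels /i/ and /e/, so it voices to [g]. /tapiepsikeg/ → tabiepsigeg.
Rule 2 (high vowel syncope): no segment meets the environment; /tabiepsigeg/ is unchanged.
Rule 3 (final devoicing): /g/ is a voiced stop in word-final position, so it devoices to [k]. /tabiepsigeg/ → tabiepsigek.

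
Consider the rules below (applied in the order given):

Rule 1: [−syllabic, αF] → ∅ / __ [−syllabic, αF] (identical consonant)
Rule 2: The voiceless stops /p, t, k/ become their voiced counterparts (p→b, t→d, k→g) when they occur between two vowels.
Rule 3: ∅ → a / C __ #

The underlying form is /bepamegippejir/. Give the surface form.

Rule 1 (degemination): /pp/ is a geminate; the first /p/ deletes. /bepamegippejir/ → bepamegipejir.
Rule 2 (intervocalic voicing): /p/ is a voiceless stop between vowels /e/ and /a/, so it voices to [b]. /p/ is a voiceless stop between vowels /i/ and /e/, so it voices to [b]. /bepamegipejir/ → bebamegibejir.
Rule 3 (final a-epenthesis): the form ends in the consonant /r/, so [a] is inserted word-finally. /bebamegibejir/ → bebamegibejira.

bebamegibejira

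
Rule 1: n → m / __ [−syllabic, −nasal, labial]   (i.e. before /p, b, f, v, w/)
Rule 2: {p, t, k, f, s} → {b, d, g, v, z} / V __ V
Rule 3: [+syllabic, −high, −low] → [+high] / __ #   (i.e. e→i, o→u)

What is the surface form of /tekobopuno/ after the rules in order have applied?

tegobobunu

Rule 1 (nasal place assimilation): no segment meets the environment; /tekobopuno/ is unchanged.
Rule 2 (intervocalic voicing): /k/ is a voiceless obstruent between vowels /e/ and /o/, so it voices to [g]. /p/ is a voiceless obstruent between vowels /o/ and /u/, so it voices to [b]. /tekobopuno/ → tegobobuno.
Rule 3 (final vowel raising): /o/ is a mid vowel in word-final position, so it raises to [u]. /tegobobuno/ → tegobobunu.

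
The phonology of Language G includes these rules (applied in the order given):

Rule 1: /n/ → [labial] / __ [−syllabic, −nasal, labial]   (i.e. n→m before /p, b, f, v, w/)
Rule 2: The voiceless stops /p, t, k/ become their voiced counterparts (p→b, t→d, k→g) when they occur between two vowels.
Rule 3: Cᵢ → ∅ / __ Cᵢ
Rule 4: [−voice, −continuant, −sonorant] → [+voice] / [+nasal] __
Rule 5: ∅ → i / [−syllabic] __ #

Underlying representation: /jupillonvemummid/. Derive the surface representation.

jubilomvemumidi

Rule 1 (nasal place assimilation): /n/ precedes the labial consonant /v/, so it assimilates in place to [m]. /jupillonvemummid/ → jupillomvemummid.
Rule 2 (intervocalic voicing): /p/ is a voiceless stop between vowels /u/ and /i/, so it voices to [b]. /jupillomvemummid/ → jubillomvemummid.
Rule 3 (degemination): /ll/ is a geminate; the first /l/ deletes. /mm/ is a geminate; the first /m/ deletes. /jubillomvemummid/ → jubilomvemumid.
Rule 4 (post-nasal voicing): no segment meets the environment; /jubilomvemumid/ is unchanged.
Rule 5 (final i-epenthesis): the form ends in the consonant /d/, so [i] is inserted word-finally. /jubilomvemumid/ → jubilomvemumidi.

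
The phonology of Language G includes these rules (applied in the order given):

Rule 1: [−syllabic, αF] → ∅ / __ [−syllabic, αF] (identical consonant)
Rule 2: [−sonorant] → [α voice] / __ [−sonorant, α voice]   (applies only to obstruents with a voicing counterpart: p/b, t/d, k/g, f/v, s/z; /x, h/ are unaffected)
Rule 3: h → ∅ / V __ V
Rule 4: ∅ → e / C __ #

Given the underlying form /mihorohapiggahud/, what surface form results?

mioroapigaude

Rule 1 (degemination): /gg/ is a geminate; the first /g/ deletes. /mihorohapiggahud/ → mihorohapigahud.
Rule 2 (regressive voicing assimilation): no segment meets the environment; /mihorohapigahud/ is unchanged.
Rule 3 (intervocalic h-deletion): /h/ occurs between vowels /i/ and /o/, so it deletes. /h/ occurs between vowels /o/ and /a/, so it deletes. /h/ occurs between vowels /a/ and /u/, so it deletes. /mihorohapigahud/ → mioroapigaud.
Rule 4 (final e-epenthesis): the form ends in the consonant /d/, so [e] is inserted word-finally. /mioroapigaud/ → mioroapigaude.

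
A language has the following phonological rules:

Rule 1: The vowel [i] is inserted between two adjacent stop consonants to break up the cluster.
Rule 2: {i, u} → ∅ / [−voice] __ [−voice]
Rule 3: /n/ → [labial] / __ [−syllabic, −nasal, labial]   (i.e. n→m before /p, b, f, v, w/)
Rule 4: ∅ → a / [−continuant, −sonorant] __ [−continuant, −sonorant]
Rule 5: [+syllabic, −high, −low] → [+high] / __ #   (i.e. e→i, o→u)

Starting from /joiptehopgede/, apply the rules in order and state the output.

Rule 1 (stop-cluster i-epenthesis): /p/ and /t/ form a stop–stop cluster, so [i] is inserted between them. /p/ and /g/ form a stop–stop cluster, so [i] is inserted between them. /joiptehopgede/ → joipitehopigede.
Rule 2 (high vowel syncope): /i/ is a high vowel flanked by voiceless consonants /p/ and /t/, so it deletes. /joipitehopigede/ → joiptehopigede.
Rule 3 (nasal place assimilation): no segment meets the environment; /joiptehopigede/ is unchanged.
Rule 4 (stop-cluster a-epenthesis): /p/ and /t/ form a stop–stop cluster, so [a] is inserted between them. /joiptehopigede/ → joipatehopigede.
Rule 5 (final vowel raising): /e/ is a mid vowel in word-final position, so it raises to [i]. /joipatehopigede/ → joipatehopigedi.

joipatehopigedi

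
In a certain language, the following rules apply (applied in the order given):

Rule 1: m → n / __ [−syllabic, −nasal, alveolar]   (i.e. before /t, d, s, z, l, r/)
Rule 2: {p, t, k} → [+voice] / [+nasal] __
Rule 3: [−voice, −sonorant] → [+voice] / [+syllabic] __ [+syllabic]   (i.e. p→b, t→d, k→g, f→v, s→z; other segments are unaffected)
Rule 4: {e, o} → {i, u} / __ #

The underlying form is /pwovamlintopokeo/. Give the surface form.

pwovanlindobogeu

Rule 1 (nasal place assimilation): /m/ precedes the alveolar consonant /l/, so it assimilates in place to [n]. /pwovamlintopokeo/ → pwovanlintopokeo.
Rule 2 (post-nasal voicing): /t/ is a voiceless stop immediately after the nasal /n/, so it voices to [d]. /pwovanlintopokeo/ → pwovanlindopokeo.
Rule 3 (intervocalic voicing): /p/ is a voiceless obstruent between vowels /o/ and /o/, so it voices to [b]. /k/ is a voiceless obstruent between vowels /o/ and /e/, so it voices to [g]. /pwovanlindopokeo/ → pwovanlindobogeo.
Rule 4 (final vowel raising): /o/ is a mid vowel in word-final position, so it raises to [u]. /pwovanlindobogeo/ → pwovanlindobogeu.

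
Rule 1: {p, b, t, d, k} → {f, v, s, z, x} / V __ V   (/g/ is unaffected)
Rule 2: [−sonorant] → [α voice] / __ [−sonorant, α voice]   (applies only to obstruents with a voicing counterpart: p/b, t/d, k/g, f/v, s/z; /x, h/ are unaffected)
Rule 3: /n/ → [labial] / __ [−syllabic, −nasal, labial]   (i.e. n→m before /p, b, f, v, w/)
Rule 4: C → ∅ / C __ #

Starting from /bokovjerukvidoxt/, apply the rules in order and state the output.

boxovjerugvizox

Rule 1 (intervocalic spirantization): /k/ is a stop between vowels /o/ and /o/, so it spirantizes to the fricative [x]. /d/ is a stop between vowels /i/ and /o/, so it spirantizes to the fricative [z]. /bokovjerukvidoxt/ → boxovjerukvizoxt.
Rule 2 (regressive voicing assimilation): /k/ precedes the voiced obstruent /v/, so it voices to [g] by assimilation. /boxovjerukvizoxt/ → boxovjerugvizoxt.
Rule 3 (nasal place assimilation): no segment meets the environment; /boxovjerugvizoxt/ is unchanged.
Rule 4 (final cluster simplification): /t/ is the second consonant of a word-final cluster /xt/, so it deletes. /boxovjerugvizoxt/ → boxovjerugvizox.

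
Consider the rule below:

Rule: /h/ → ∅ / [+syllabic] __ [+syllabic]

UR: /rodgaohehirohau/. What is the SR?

/h/ occurs between vowels /o/ and /e/, so it deletes.
/h/ occurs between vowels /e/ and /i/, so it deletes.
/h/ occurs between vowels /o/ and /a/, so it deletes.
Surface form: [rodgaoeiroau].

rodgaoeiroau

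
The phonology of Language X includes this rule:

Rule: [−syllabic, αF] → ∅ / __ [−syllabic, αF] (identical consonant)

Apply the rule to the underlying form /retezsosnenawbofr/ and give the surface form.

No segment of /retezsosnenawbofr/ meets the structural description of the rule, so the form surfaces unchanged.

retezsosnenawbofr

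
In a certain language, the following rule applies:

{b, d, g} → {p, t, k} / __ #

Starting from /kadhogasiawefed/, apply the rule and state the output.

/d/ is a voiced stop in word-final position, so it devoices to [t].
The other instances of /d/, /g/ do not occur in the required environment and remain unchanged.
Surface form: [kadhogasiawefet].

kadhogasiawefet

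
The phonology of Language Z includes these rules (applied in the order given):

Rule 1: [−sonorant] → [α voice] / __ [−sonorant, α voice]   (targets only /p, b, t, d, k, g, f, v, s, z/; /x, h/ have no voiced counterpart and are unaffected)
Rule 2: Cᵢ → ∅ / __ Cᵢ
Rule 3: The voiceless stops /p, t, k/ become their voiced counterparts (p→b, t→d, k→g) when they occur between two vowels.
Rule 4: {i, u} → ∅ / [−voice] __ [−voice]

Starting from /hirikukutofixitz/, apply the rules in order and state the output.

Rule 1 (regressive voicing assimilation): /t/ precedes the voiced obstruent /z/, so it voices to [d] by assimilation. /hirikukutofixitz/ → hirikukutofixidz.
Rule 2 (degemination): no segment meets the environment; /hirikukutofixidz/ is unchanged.
Rule 3 (intervocalic voicing): /k/ is a voiceless stop between vowels /i/ and /u/, so it voices to [g]. /k/ is a voiceless stop between vowels /u/ and /u/, so it voices to [g]. /t/ is a voiceless stop between vowels /u/ and /o/, so it voices to [d]. /hirikukutofixidz/ → hirigugudofixidz.
Rule 4 (high vowel syncope): /i/ is a high vowel flanked by voiceless consonants /f/ and /x/, so it deletes. /hirigugudofixidz/ → hirigugudofxidz.

hirigugudofxidz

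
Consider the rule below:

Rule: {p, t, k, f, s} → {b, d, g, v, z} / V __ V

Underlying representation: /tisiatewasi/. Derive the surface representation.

tiziadewazi

/s/ is a voiceless obstruent between vowels /i/ and /i/, so it voices to [z].
/t/ is a voiceless obstruent between vowels /a/ and /e/, so it voices to [d].
/s/ is a voiceless obstruent between vowels /a/ and /i/, so it voices to [z].
The other instance of /t/ does not occur in the required environment and remains unchanged.
Surface form: [tiziadewazi].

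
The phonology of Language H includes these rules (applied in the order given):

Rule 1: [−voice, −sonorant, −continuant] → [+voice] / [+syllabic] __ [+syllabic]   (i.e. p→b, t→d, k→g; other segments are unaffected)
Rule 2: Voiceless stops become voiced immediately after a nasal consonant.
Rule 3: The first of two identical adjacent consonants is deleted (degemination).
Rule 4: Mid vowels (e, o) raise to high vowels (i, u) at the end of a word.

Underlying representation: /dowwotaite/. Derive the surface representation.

Rule 1 (intervocalic voicing): /t/ is a voiceless stop between vowels /o/ and /a/, so it voices to [d]. /t/ is a voiceless stop between vowels /i/ and /e/, so it voices to [d]. /dowwotaite/ → dowwodaide.
Rule 2 (post-nasal voicing): no segment meets the environment; /dowwodaide/ is unchanged.
Rule 3 (degemination): /ww/ is a geminate; the first /w/ deletes. /dowwodaide/ → dowodaide.
Rule 4 (final vowel raising): /e/ is a mid vowel in word-final position, so it raises to [i]. /dowodaide/ → dowodaidi.

dowodaidi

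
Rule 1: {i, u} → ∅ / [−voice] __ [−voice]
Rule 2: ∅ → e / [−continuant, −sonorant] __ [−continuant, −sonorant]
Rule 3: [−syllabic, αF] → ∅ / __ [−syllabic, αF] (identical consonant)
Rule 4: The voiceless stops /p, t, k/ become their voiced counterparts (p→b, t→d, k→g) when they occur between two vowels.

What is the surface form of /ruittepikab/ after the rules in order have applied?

ruidedebegab

Rule 1 (high vowel syncope): /i/ is a high vowel flanked by voiceless consonants /p/ and /k/, so it deletes. /ruittepikab/ → ruittepkab.
Rule 2 (stop-cluster e-epenthesis): /t/ and /t/ form a stop–stop cluster, so [e] is inserted between them. /p/ and /k/ form a stop–stop cluster, so [e] is inserted between them. /ruittepkab/ → ruitetepekab.
Rule 3 (degemination): no segment meets the environment; /ruitetepekab/ is unchanged.
Rule 4 (intervocalic voicing): /t/ is a voiceless stop between vowels /i/ and /e/, so it voices to [d]. /t/ is a voiceless stop between vowels /e/ and /e/, so it voices to [d]. /p/ is a voiceless stop between vowels /e/ and /e/, so it voices to [b]. /k/ is a voiceless stop between vowels /e/ and /a/, so it voices to [g]. /ruitetepekab/ → ruidedebegab.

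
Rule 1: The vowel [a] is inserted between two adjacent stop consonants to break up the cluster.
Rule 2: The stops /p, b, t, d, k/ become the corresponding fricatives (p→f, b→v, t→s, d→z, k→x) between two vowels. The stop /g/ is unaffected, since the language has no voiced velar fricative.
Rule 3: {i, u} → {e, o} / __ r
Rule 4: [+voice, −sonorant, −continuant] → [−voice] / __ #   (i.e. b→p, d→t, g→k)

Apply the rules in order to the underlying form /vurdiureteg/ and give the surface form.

Rule 1 (stop-cluster a-epenthesis): no segment meets the environment; /vurdiureteg/ is unchanged.
Rule 2 (intervocalic spirantization): /t/ is a stop between vowels /e/ and /e/, so it spirantizes to the fricative [s]. /vurdiureteg/ → vurdiureseg.
Rule 3 (pre-rhotic lowering): /u/ is a high vowel immediately before /r/, so it lowers to [o]. /u/ is a high vowel immediately before /r/, so it lowers to [o]. /vurdiureseg/ → vordioreseg.
Rule 4 (final devoicing): /g/ is a voiced stop in word-final position, so it devoices to [k]. /vordioreseg/ → vordioresek.

vordioresek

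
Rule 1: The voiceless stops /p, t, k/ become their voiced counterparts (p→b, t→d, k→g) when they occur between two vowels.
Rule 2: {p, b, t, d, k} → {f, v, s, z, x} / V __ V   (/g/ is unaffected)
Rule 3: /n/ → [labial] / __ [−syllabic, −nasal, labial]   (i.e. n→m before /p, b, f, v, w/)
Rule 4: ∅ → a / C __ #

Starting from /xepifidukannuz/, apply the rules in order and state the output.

Rule 1 (intervocalic voicing): /p/ is a voiceless stop between vowels /e/ and /i/, so it voices to [b]. /k/ is a voiceless stop between vowels /u/ and /a/, so it voices to [g]. /xepifidukannuz/ → xebifidugannuz.
Rule 2 (intervocalic spirantization): /b/ is a stop between vowels /e/ and /i/, so it spirantizes to the fricative [v]. /d/ is a stop between vowels /i/ and /u/, so it spirantizes to the fricative [z]. /xebifidugannuz/ → xevifizugannuz.
Rule 3 (nasal place assimilation): no segment meets the environment; /xevifizugannuz/ is unchanged.
Rule 4 (final a-epenthesis): the form ends in the consonant /z/, so [a] is inserted word-finally. /xevifizugannuz/ → xevifizugannuza.

xevifizugannuza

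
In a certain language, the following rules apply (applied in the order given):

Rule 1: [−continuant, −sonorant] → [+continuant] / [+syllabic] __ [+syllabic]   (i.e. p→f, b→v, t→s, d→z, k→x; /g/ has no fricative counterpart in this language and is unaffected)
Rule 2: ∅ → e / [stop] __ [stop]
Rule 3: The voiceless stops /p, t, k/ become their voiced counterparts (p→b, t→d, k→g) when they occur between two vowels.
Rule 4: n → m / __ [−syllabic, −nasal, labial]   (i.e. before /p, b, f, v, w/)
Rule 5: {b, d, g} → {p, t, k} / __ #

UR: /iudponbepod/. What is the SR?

Rule 1 (intervocalic spirantization): /p/ is a stop between vowels /e/ and /o/, so it spirantizes to the fricative [f]. /iudponbepod/ → iudponbefod.
Rule 2 (stop-cluster e-epenthesis): /d/ and /p/ form a stop–stop cluster, so [e] is inserted between them. /iudponbefod/ → iudeponbefod.
Rule 3 (intervocalic voicing): /p/ is a voiceless stop between vowels /e/ and /o/, so it voices to [b]. /iudeponbefod/ → iudebonbefod.
Rule 4 (nasal place assimilation): /n/ precedes the labial consonant /b/, so it assimilates in place to [m]. /iudebonbefod/ → iudebombefod.
Rule 5 (final devoicing): /d/ is a voiced stop in word-final position, so it devoices to [t]. /iudebombefod/ → iudebombefot.

iudebombefot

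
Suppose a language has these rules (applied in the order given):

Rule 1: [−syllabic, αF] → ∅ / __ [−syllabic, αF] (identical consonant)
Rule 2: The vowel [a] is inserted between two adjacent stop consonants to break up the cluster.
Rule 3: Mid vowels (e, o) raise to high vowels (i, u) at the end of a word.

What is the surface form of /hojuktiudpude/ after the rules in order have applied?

Rule 1 (degemination): no segment meets the environment; /hojuktiudpude/ is unchanged.
Rule 2 (stop-cluster a-epenthesis): /k/ and /t/ form a stop–stop cluster, so [a] is inserted between them. /d/ and /p/ form a stop–stop cluster, so [a] is inserted between them. /hojuktiudpude/ → hojukatiudapude.
Rule 3 (final vowel raising): /e/ is a mid vowel in word-final position, so it raises to [i]. /hojukatiudapude/ → hojukatiudapudi.

hojukatiudapudi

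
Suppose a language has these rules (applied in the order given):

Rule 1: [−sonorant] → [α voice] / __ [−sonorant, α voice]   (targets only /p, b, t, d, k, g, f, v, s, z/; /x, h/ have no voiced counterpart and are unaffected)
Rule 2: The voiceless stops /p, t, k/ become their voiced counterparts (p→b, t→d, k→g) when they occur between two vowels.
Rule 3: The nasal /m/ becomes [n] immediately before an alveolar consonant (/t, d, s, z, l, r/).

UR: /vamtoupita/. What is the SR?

Rule 1 (regressive voicing assimilation): no segment meets the environment; /vamtoupita/ is unchanged.
Rule 2 (intervocalic voicing): /p/ is a voiceless stop between vowels /u/ and /i/, so it voices to [b]. /t/ is a voiceless stop between vowels /i/ and /a/, so it voices to [d]. /vamtoupita/ → vamtoubida.
Rule 3 (nasal place assimilation): /m/ precedes the alveolar consonant /t/, so it assimilates in place to [n]. /vamtoubida/ → vantoubida.

vantoubida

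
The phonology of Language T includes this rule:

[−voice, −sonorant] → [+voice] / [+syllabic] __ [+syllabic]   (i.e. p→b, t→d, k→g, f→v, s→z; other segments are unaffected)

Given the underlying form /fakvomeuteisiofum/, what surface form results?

Scanning /fakvomeuteisiofum/: /f/ at position 1 is not in the conditioning environment; /k/ at position 3 is not in the conditioning environment; /t/ is a voiceless obstruent between vowels /u/ and /e/, so it voices to [d]; /s/ is a voiceless obstruent between vowels /i/ and /i/, so it voices to [z]; /f/ is a voiceless obstruent between vowels /o/ and /u/, so it voices to [v].
Result: [fakvomeudeiziovum].

fakvomeudeiziovum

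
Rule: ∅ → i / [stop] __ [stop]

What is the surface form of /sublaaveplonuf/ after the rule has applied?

No segment of /sublaaveplonuf/ meets the structural description of the rule, so the form surfaces unchanged.

sublaaveplonuf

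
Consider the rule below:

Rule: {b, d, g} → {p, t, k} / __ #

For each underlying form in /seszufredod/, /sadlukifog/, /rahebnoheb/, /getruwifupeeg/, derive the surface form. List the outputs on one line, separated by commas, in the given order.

/seszufredod/: /d/ is a voiced stop in word-final position, so it devoices to [t]. → [seszufredot].
/sadlukifog/: /g/ is a voiced stop in word-final position, so it devoices to [k]. → [sadlukifok].
/rahebnoheb/: /b/ is a voiced stop in word-final position, so it devoices to [p]. → [rahebnohep].
/getruwifupeeg/: /g/ is a voiced stop in word-final position, so it devoices to [k]. → [getruwifupeek].

seszufredot, sadlukifok, rahebnohep, getruwifupeek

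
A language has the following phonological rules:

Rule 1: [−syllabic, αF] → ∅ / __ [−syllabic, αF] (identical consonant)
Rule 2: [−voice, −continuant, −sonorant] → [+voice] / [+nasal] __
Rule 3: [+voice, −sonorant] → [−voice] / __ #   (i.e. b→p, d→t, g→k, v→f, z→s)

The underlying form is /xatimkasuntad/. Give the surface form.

Rule 1 (degemination): no segment meets the environment; /xatimkasuntad/ is unchanged.
Rule 2 (post-nasal voicing): /k/ is a voiceless stop immediately after the nasal /m/, so it voices to [g]. /t/ is a voiceless stop immediately after the nasal /n/, so it voices to [d]. /xatimkasuntad/ → xatimgasundad.
Rule 3 (final devoicing): /d/ is a voiced obstruent in word-final position, so it devoices to [t]. /xatimgasundad/ → xatimgasundat.

xatimgasundat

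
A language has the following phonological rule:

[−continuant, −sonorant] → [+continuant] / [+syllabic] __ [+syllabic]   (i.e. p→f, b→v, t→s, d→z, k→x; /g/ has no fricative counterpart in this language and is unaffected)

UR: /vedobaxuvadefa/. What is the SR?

/d/ is a stop between vowels /e/ and /o/, so it spirantizes to the fricative [z].
/b/ is a stop between vowels /o/ and /a/, so it spirantizes to the fricative [v].
/d/ is a stop between vowels /a/ and /e/, so it spirantizes to the fricative [z].
Surface form: [vezovaxuvazefa].

vezovaxuvazefa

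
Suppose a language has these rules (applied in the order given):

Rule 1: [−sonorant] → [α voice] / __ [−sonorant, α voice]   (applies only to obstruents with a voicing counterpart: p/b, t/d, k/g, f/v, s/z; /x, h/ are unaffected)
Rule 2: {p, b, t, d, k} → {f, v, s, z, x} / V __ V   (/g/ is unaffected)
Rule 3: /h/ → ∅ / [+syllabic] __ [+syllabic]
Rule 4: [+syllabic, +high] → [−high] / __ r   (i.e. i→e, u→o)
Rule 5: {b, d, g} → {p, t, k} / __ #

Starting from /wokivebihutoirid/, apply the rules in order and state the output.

woxiveviusoerit

Rule 1 (regressive voicing assimilation): no segment meets the environment; /wokivebihutoirid/ is unchanged.
Rule 2 (intervocalic spirantization): /k/ is a stop between vowels /o/ and /i/, so it spirantizes to the fricative [x]. /b/ is a stop between vowels /e/ and /i/, so it spirantizes to the fricative [v]. /t/ is a stop between vowels /u/ and /o/, so it spirantizes to the fricative [s]. /wokivebihutoirid/ → woxivevihusoirid.
Rule 3 (intervocalic h-deletion): /h/ occurs between vowels /i/ and /u/, so it deletes. /woxivevihusoirid/ → woxiveviusoirid.
Rule 4 (pre-rhotic lowering): /i/ is a high vowel immediately before /r/, so it lowers to [e]. /woxiveviusoirid/ → woxiveviusoerid.
Rule 5 (final devoicing): /d/ is a voiced stop in word-final position, so it devoices to [t]. /woxiveviusoerid/ → woxiveviusoerit.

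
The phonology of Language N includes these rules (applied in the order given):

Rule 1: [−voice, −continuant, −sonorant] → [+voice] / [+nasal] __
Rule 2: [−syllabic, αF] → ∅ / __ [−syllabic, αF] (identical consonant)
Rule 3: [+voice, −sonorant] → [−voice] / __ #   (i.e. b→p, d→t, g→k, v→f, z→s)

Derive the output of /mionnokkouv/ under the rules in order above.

Rule 1 (post-nasal voicing): no segment meets the environment; /mionnokkouv/ is unchanged.
Rule 2 (degemination): /nn/ is a geminate; the first /n/ deletes. /kk/ is a geminate; the first /k/ deletes. /mionnokkouv/ → mionokouv.
Rule 3 (final devoicing): /v/ is a voiced obstruent in word-final position, so it devoices to [f]. /mionokouv/ → mionokouf.

mionokouf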